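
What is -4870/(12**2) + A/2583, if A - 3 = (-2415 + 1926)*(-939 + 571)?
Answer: 740795/20664 ≈ 35.850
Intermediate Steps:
A = 179955 (A = 3 + (-2415 + 1926)*(-939 + 571) = 3 - 489*(-368) = 3 + 179952 = 179955)
-4870/(12**2) + A/2583 = -4870/(12**2) + 179955/2583 = -4870/144 + 179955*(1/2583) = -4870*1/144 + 19995/287 = -2435/72 + 19995/287 = 740795/20664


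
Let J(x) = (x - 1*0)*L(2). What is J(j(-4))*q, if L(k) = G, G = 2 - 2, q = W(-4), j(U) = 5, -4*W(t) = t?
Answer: 0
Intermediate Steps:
W(t) = -t/4
q = 1 (q = -1/4*(-4) = 1)
G = 0
L(k) = 0
J(x) = 0 (J(x) = (x - 1*0)*0 = (x + 0)*0 = x*0 = 0)
J(j(-4))*q = 0*1 = 0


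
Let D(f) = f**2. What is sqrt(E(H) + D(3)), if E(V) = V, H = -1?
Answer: 2*sqrt(2) ≈ 2.8284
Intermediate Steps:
sqrt(E(H) + D(3)) = sqrt(-1 + 3**2) = sqrt(-1 + 9) = sqrt(8) = 2*sqrt(2)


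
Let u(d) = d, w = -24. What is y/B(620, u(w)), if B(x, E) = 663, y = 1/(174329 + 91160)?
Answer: 1/176019207 ≈ 5.6812e-9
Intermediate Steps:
y = 1/265489 ≈ 3.7666e-6
y/B(620, u(w)) = (1/265489)/663 = (1/265489)*(1/663) = 1/176019207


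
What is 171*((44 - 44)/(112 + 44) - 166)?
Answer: -28386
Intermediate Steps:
171*((44 - 44)/(112 + 44) - 166) = 171*(0/156 - 166) = 171*(0*(1/156) - 166) = 171*(0 - 166) = 171*(-166) = -28386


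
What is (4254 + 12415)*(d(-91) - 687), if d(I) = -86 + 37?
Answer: -12268384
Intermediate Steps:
d(I) = -49
(4254 + 12415)*(d(-91) - 687) = (4254 + 12415)*(-49 - 687) = 16669*(-736) = -12268384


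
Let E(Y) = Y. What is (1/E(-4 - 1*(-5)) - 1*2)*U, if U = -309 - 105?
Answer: 414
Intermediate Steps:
U = -414
(1/E(-4 - 1*(-5)) - 1*2)*U = (1/(-4 - 1*(-5)) - 1*2)*(-414) = (1/(-4 + 5) - 2)*(-414) = (1/1 - 2)*(-414) = (1 - 2)*(-414) = -1*(-414) = 414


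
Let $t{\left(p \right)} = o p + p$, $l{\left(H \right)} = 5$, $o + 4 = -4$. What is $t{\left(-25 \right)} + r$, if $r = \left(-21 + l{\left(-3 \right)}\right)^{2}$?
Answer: $431$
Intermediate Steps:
$o = -8$ ($o = -4 - 4 = -8$)
$t{\left(p \right)} = - 7 p$ ($t{\left(p \right)} = - 8 p + p = - 7 p$)
$r = 256$ ($r = \left(-21 + 5\right)^{2} = \left(-16\right)^{2} = 256$)
$t{\left(-25 \right)} + r = \left(-7\right) \left(-25\right) + 256 = 175 + 256 = 431$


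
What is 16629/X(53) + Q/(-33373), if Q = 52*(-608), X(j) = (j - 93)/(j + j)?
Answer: -29412227381/667460 ≈ -44066.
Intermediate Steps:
X(j) = (-93 + j)/(2*j) (X(j) = (-93 + j)/((2*j)) = (-93 + j)*(1/(2*j)) = (-93 + j)/(2*j))
Q = -31616
16629/X(53) + Q/(-33373) = 16629/(((½)*(-93 + 53)/53)) - 31616/(-33373) = 16629/(((½)*(1/53)*(-40))) - 31616*(-1/33373) = 16629/(-20/53) + 31616/33373 = 16629*(-53/20) + 31616/33373 = -881337/20 + 31616/33373 = -29412227381/667460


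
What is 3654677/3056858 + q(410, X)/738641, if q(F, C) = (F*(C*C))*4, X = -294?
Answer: 436024522338277/2257920649978 ≈ 193.11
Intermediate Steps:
q(F, C) = 4*F*C² (q(F, C) = (F*C²)*4 = 4*F*C²)
3654677/3056858 + q(410, X)/738641 = 3654677/3056858 + (4*410*(-294)²)/738641 = 3654677*(1/3056858) + (4*410*86436)*(1/738641) = 3654677/3056858 + 141755040*(1/738641) = 3654677/3056858 + 141755040/738641 = 436024522338277/2257920649978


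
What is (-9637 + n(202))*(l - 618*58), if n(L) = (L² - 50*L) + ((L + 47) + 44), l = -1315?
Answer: -793716240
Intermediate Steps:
n(L) = 91 + L² - 49*L (n(L) = (L² - 50*L) + ((47 + L) + 44) = (L² - 50*L) + (91 + L) = 91 + L² - 49*L)
(-9637 + n(202))*(l - 618*58) = (-9637 + (91 + 202² - 49*202))*(-1315 - 618*58) = (-9637 + (91 + 40804 - 9898))*(-1315 - 35844) = (-9637 + 30997)*(-37159) = 21360*(-37159) = -793716240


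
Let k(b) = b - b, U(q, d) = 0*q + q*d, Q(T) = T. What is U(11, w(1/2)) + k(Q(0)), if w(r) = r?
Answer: 11/2 ≈ 5.5000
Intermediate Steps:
U(q, d) = d*q (U(q, d) = 0 + d*q = d*q)
k(b) = 0
U(11, w(1/2)) + k(Q(0)) = 11/2 + 0 = 11/2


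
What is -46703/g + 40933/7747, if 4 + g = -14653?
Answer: 961763122/113547779 ≈ 8.4701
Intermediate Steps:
g = -14657 (g = -4 - 14653 = -14657)
-46703/g + 40933/7747 = -46703/(-14657) + 40933/7747 = -46703*(-1/14657) + 40933*(1/7747) = 46703/14657 + 40933/7747 = 961763122/113547779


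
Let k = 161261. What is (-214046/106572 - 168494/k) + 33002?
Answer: 283558419218005/8592953646 ≈ 32999.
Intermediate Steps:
(-214046/106572 - 168494/k) + 33002 = (-214046/106572 - 168494/161261) + 33002 = (-214046*1/106572 - 168494*1/161261) + 33002 = (-107023/53286 - 168494/161261) + 33002 = -26237007287/8592953646 + 33002 = 283558419218005/8592953646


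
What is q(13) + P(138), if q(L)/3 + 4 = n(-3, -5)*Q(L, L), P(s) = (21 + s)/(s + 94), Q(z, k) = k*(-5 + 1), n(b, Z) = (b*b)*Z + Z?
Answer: 1806975/232 ≈ 7788.7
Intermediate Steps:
n(b, Z) = Z + Z*b² (n(b, Z) = b²*Z + Z = Z*b² + Z = Z + Z*b²)
Q(z, k) = -4*k (Q(z, k) = k*(-4) = -4*k)
P(s) = (21 + s)/(94 + s)
q(L) = -12 + 600*L (q(L) = -12 + 3*((-5*(1 + (-3)²))*(-4*L)) = -12 + 3*((-5*(1 + 9))*(-4*L)) = -12 + 3*((-5*10)*(-4*L)) = -12 + 3*(-(-200)*L) = -12 + 3*(200*L) = -12 + 600*L)
q(13) + P(138) = (-12 + 600*13) + (21 + 138)/(94 + 138) = (-12 + 7800) + 159/232 = 7788 + (1/232)*159 = 7788 + 159/232 = 1806975/232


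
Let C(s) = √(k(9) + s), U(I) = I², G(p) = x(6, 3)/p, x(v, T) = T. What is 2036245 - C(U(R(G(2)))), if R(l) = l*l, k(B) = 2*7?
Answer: 2036245 - √305/4 ≈ 2.0362e+6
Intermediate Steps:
k(B) = 14
G(p) = 3/p
R(l) = l²
C(s) = √(14 + s)
2036245 - C(U(R(G(2)))) = 2036245 - √(14 + ((3/2)²)²) = 2036245 - √(14 + (9/4)²) = 2036245 - √(14 + 81/16) = 2036245 - √(305/16) = 2036245 - √305/4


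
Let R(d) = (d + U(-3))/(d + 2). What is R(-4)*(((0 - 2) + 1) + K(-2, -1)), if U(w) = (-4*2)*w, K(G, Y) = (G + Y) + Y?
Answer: 50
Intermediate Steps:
K(G, Y) = G + 2*Y
U(w) = -8*w
R(d) = (24 + d)/(2 + d) (R(d) = (d - 8*(-3))/(d + 2) = (d + 24)/(2 + d) = (24 + d)/(2 + d))
R(-4)*(((0 - 2) + 1) + K(-2, -1)) = ((24 - 4)/(2 - 4))*(((0 - 2) + 1) + (-2 + 2*(-1))) = (20/(-2))*((-2 + 1) + (-2 - 2)) = (-½*20)*(-1 - 4) = -10*(-5) = 50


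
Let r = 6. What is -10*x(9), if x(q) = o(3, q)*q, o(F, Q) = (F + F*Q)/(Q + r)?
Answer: -180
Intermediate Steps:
o(F, Q) = (F + F*Q)/(6 + Q) (o(F, Q) = (F + F*Q)/(Q + 6) = (F + F*Q)/(6 + Q))
x(q) = 3*q*(1 + q)/(6 + q) (x(q) = (3*(1 + q)/(6 + q))*q = 3*q*(1 + q)/(6 + q))
-10*x(9) = -30*9*(1 + 9)/(6 + 9) = -30*9*10/15 = -10*18 = -180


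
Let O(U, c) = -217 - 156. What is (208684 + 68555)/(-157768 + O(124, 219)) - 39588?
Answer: -6260763147/158141 ≈ -39590.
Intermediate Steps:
O(U, c) = -373
(208684 + 68555)/(-157768 + O(124, 219)) - 39588 = (208684 + 68555)/(-157768 - 373) - 39588 = 277239/(-158141) - 39588 = 277239*(-1/158141) - 39588 = -277239/158141 - 39588 = -6260763147/158141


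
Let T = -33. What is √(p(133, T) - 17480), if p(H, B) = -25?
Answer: 3*I*√1945 ≈ 132.31*I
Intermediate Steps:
√(p(133, T) - 17480) = √(-25 - 17480) = √(-17505) = 3*I*√1945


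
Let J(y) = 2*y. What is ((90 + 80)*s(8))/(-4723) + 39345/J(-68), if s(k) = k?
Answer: -186011395/642328 ≈ -289.59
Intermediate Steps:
((90 + 80)*s(8))/(-4723) + 39345/J(-68) = ((90 + 80)*8)/(-4723) + 39345/((2*(-68))) = (170*8)*(-1/4723) + 39345/(-136) = 1360*(-1/4723) + 39345*(-1/136) = -1360/4723 - 39345/136 = -186011395/642328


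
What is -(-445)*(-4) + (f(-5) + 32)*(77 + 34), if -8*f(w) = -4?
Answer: 3655/2 ≈ 1827.5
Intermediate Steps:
f(w) = 1/2 (f(w) = -1/8*(-4) = 1/2)
-(-445)*(-4) + (f(-5) + 32)*(77 + 34) = -(-445)*(-4) + (1/2 + 32)*(77 + 34) = -89*20 + (65/2)*111 = -1780 + 7215/2 = 3655/2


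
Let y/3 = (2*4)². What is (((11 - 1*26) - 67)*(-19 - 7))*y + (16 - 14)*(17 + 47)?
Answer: 409472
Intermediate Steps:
y = 192 (y = 3*(2*4)² = 3*8² = 3*64 = 192)
(((11 - 1*26) - 67)*(-19 - 7))*y + (16 - 14)*(17 + 47) = (((11 - 1*26) - 67)*(-19 - 7))*192 + (16 - 14)*(17 + 47) = (((11 - 26) - 67)*(-26))*192 + 2*64 = ((-15 - 67)*(-26))*192 + 128 = -82*(-26)*192 + 128 = 2132*192 + 128 = 409344 + 128 = 409472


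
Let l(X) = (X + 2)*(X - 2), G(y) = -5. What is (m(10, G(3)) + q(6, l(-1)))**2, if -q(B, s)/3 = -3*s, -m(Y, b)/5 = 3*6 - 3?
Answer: 10404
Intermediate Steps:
m(Y, b) = -75 (m(Y, b) = -5*(3*6 - 3) = -5*(18 - 3) = -5*15 = -75)
l(X) = (-2 + X)*(2 + X) (l(X) = (2 + X)*(-2 + X) = (-2 + X)*(2 + X))
q(B, s) = 9*s (q(B, s) = -(-9)*s = 9*s)
(m(10, G(3)) + q(6, l(-1)))**2 = (-75 + 9*(-4 + (-1)**2))**2 = (-75 + 9*(-4 + 1))**2 = (-75 + 9*(-3))**2 = (-75 - 27)**2 = (-102)**2 = 10404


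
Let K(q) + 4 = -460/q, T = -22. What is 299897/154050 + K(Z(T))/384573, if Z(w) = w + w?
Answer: 32529900419/16709696850 ≈ 1.9468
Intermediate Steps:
Z(w) = 2*w
K(q) = -4 - 460/q
299897/154050 + K(Z(T))/384573 = 299897/154050 + (-4 - 460/(2*(-22)))/384573 = 299897*(1/154050) + (-4 - 460/(-44))*(1/384573) = 23069/11850 + (-4 - 460*(-1/44))*(1/384573) = 23069/11850 + (-4 + 115/11)*(1/384573) = 23069/11850 + (71/11)*(1/384573) = 23069/11850 + 71/4230303 = 32529900419/16709696850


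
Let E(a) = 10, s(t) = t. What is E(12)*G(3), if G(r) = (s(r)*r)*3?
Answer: 270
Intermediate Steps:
G(r) = 3*r**2 (G(r) = (r*r)*3 = r**2*3 = 3*r**2)
E(12)*G(3) = 10*(3*3**2) = 10*(3*9) = 10*27 = 270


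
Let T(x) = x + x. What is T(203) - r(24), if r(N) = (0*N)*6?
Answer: 406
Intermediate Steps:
T(x) = 2*x
r(N) = 0 (r(N) = 0*6 = 0)
T(203) - r(24) = 2*203 - 1*0 = 406 + 0 = 406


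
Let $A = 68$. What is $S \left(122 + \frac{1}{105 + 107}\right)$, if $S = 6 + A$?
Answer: $\frac{957005}{106} \approx 9028.3$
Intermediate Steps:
$S = 74$ ($S = 6 + 68 = 74$)
$S \left(122 + \frac{1}{105 + 107}\right) = 74 \left(122 + \frac{1}{105 + 107}\right) = 74 \left(122 + \frac{1}{212}\right) = 74 \cdot \frac{25865}{212} = \frac{957005}{106}$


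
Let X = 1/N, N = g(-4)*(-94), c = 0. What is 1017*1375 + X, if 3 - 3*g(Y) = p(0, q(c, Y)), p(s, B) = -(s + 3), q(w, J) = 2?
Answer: 262894499/188 ≈ 1.3984e+6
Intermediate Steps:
p(s, B) = -3 - s (p(s, B) = -(3 + s) = -3 - s)
g(Y) = 2 (g(Y) = 1 - (-3 - 1*0)/3 = 1 - (-3 + 0)/3 = 1 - 1/3*(-3) = 1 + 1 = 2)
N = -188 (N = 2*(-94) = -188)
X = -1/188 (X = 1/(-188) = -1/188 ≈ -0.0053191)
1017*1375 + X = 1017*1375 - 1/188 = 1398375 - 1/188 = 262894499/188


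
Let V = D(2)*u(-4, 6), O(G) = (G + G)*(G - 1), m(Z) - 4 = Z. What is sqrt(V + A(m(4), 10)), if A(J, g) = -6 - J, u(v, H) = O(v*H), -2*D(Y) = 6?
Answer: I*sqrt(3614) ≈ 60.117*I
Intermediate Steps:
D(Y) = -3 (D(Y) = -1/2*6 = -3)
m(Z) = 4 + Z
O(G) = 2*G*(-1 + G) (O(G) = (2*G)*(-1 + G) = 2*G*(-1 + G))
u(v, H) = 2*H*v*(-1 + H*v) (u(v, H) = 2*(v*H)*(-1 + v*H) = 2*(H*v)*(-1 + H*v) = 2*H*v*(-1 + H*v))
V = -3600 (V = -6*6*(-4)*(-1 + 6*(-4)) = -6*6*(-4)*(-1 - 24) = -6*6*(-4)*(-25) = -3*1200 = -3600)
sqrt(V + A(m(4), 10)) = sqrt(-3600 + (-6 - (4 + 4))) = sqrt(-3600 + (-6 - 1*8)) = sqrt(-3600 + (-6 - 8)) = sqrt(-3600 - 14) = sqrt(-3614) = I*sqrt(3614)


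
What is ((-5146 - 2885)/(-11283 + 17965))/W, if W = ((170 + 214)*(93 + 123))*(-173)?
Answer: 2677/31960700928 ≈ 8.3759e-8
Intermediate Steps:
W = -14349312 (W = (384*216)*(-173) = 82944*(-173) = -14349312)
((-5146 - 2885)/(-11283 + 17965))/W = ((-5146 - 2885)/(-11283 + 17965))/(-14349312) = -8031/6682*(-1/14349312) = 2677/31960700928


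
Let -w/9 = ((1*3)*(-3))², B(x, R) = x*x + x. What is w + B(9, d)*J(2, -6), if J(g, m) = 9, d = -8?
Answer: 81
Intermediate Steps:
B(x, R) = x + x² (B(x, R) = x² + x = x + x²)
w = -729 (w = -9*((1*3)*(-3))² = -9*(3*(-3))² = -9*(-9)² = -9*81 = -729)
w + B(9, d)*J(2, -6) = -729 + (9*(1 + 9))*9 = -729 + (9*10)*9 = -729 + 90*9 = -729 + 810 = 81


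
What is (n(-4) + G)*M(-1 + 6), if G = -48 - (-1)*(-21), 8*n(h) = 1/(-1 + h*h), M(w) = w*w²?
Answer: -206975/24 ≈ -8624.0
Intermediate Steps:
M(w) = w³
n(h) = 1/(8*(-1 + h²)) (n(h) = 1/(8*(-1 + h*h)) = 1/(8*(-1 + h²)))
G = -69 (G = -48 - 1*21 = -48 - 21 = -69)
(n(-4) + G)*M(-1 + 6) = (1/(8*(-1 + (-4)²)) - 69)*(-1 + 6)³ = (1/(8*(-1 + 16)) - 69)*5³ = ((⅛)/15 - 69)*125 = ((⅛)*(1/15) - 69)*125 = (1/120 - 69)*125 = -8279/120*125 = -206975/24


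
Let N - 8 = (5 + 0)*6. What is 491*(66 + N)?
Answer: 51064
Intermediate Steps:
N = 38 (N = 8 + (5 + 0)*6 = 8 + 5*6 = 8 + 30 = 38)
491*(66 + N) = 491*(66 + 38) = 491*104 = 51064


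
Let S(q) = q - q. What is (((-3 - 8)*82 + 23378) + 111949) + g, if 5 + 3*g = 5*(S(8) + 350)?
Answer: 405020/3 ≈ 1.3501e+5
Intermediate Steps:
S(q) = 0
g = 1745/3 (g = -5/3 + (5*(0 + 350))/3 = -5/3 + (5*350)/3 = -5/3 + (1/3)*1750 = -5/3 + 1750/3 = 1745/3 ≈ 581.67)
(((-3 - 8)*82 + 23378) + 111949) + g = (((-3 - 8)*82 + 23378) + 111949) + 1745/3 = ((-11*82 + 23378) + 111949) + 1745/3 = ((-902 + 23378) + 111949) + 1745/3 = (22476 + 111949) + 1745/3 = 134425 + 1745/3 = 405020/3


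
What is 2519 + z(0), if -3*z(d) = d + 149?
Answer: 7408/3 ≈ 2469.3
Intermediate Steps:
z(d) = -149/3 - d/3 (z(d) = -(d + 149)/3 = -(149 + d)/3 = -149/3 - d/3)
2519 + z(0) = 2519 + (-149/3 - 1/3*0) = 2519 + (-149/3 + 0) = 2519 - 149/3 = 7408/3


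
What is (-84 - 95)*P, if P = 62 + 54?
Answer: -20764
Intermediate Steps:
P = 116
(-84 - 95)*P = (-84 - 95)*116 = -179*116 = -20764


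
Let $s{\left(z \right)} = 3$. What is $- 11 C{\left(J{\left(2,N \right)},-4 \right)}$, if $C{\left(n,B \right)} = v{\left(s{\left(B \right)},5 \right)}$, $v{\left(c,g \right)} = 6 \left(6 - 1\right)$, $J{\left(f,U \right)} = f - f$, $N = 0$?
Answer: $-330$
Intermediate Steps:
$J{\left(f,U \right)} = 0$
$v{\left(c,g \right)} = 30$ ($v{\left(c,g \right)} = 6 \cdot 5 = 30$)
$C{\left(n,B \right)} = 30$
$- 11 C{\left(J{\left(2,N \right)},-4 \right)} = \left(-11\right) 30 = -330$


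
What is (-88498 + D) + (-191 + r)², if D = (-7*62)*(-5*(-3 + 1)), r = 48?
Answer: -72389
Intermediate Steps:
D = -4340 (D = -(-2170)*(-2) = -434*10 = -4340)
(-88498 + D) + (-191 + r)² = (-88498 - 4340) + (-191 + 48)² = -92838 + (-143)² = -92838 + 20449 = -72389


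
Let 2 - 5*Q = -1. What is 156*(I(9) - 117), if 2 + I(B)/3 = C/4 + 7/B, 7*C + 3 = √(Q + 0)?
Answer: -132119/7 + 117*√15/35 ≈ -18861.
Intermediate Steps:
Q = ⅗ (Q = ⅖ - ⅕*(-1) = ⅖ + ⅕ = ⅗ ≈ 0.60000)
C = -3/7 + √15/35 (C = -3/7 + √(⅗ + 0)/7 = -3/7 + √(⅗)/7 = -3/7 + (√15/5)/7 = -3/7 + √15/35 ≈ -0.31791)
I(B) = -177/28 + 21/B + 3*√15/140 (I(B) = -6 + 3*((-3/7 + √15/35)/4 + 7/B) = -6 + 3*((-3/7 + √15/35)*(¼) + 7/B) = -6 + 3*((-3/28 + √15/140) + 7/B) = -6 + 3*(-3/28 + 7/B + √15/140) = -6 + (-9/28 + 21/B + 3*√15/140) = -177/28 + 21/B + 3*√15/140)
156*(I(9) - 117) = 156*((3/140)*(980 + 9*(-295 + √15))/9 - 117) = 156*((3/140)*(⅑)*(980 + (-2655 + 9*√15)) - 117) = 156*((3/140)*(⅑)*(-1675 + 9*√15) - 117) = 156*((-335/84 + 3*√15/140) - 117) = 156*(-10163/84 + 3*√15/140) = -132119/7 + 117*√15/35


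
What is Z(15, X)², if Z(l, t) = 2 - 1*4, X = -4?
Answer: 4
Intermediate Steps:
Z(l, t) = -2 (Z(l, t) = 2 - 4 = -2)
Z(15, X)² = (-2)² = 4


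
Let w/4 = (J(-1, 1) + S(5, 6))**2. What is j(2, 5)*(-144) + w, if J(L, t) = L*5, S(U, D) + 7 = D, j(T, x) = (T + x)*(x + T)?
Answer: -6912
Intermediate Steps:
j(T, x) = (T + x)**2 (j(T, x) = (T + x)*(T + x) = (T + x)**2)
S(U, D) = -7 + D
J(L, t) = 5*L
w = 144 (w = 4*(5*(-1) + (-7 + 6))**2 = 4*(-5 - 1)**2 = 4*(-6)**2 = 4*36 = 144)
j(2, 5)*(-144) + w = (2 + 5)**2*(-144) + 144 = 7**2*(-144) + 144 = 49*(-144) + 144 = -7056 + 144 = -6912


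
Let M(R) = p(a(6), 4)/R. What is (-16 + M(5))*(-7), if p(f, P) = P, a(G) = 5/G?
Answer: 532/5 ≈ 106.40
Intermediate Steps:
M(R) = 4/R
(-16 + M(5))*(-7) = (-16 + 4/5)*(-7) = (-16 + 4*(⅕))*(-7) = (-16 + ⅘)*(-7) = -76/5*(-7) = 532/5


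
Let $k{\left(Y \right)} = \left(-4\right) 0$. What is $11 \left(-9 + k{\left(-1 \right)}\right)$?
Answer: $-99$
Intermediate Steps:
$k{\left(Y \right)} = 0$
$11 \left(-9 + k{\left(-1 \right)}\right) = 11 \left(-9 + 0\right) = 11 \left(-9\right) = -99$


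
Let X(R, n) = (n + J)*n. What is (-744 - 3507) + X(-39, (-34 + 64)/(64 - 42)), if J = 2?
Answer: -513816/121 ≈ -4246.4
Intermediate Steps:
X(R, n) = n*(2 + n) (X(R, n) = (n + 2)*n = (2 + n)*n = n*(2 + n))
(-744 - 3507) + X(-39, (-34 + 64)/(64 - 42)) = (-744 - 3507) + ((-34 + 64)/(64 - 42))*(2 + (-34 + 64)/(64 - 42)) = -4251 + (30/22)*(2 + 30/22) = -4251 + (30*(1/22))*(2 + 30*(1/22)) = -4251 + 15*(2 + 15/11)/11 = -4251 + (15/11)*(37/11) = -4251 + 555/121 = -513816/121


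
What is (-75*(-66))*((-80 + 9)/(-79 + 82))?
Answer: -117150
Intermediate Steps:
(-75*(-66))*((-80 + 9)/(-79 + 82)) = 4950*(-71/3) = -117150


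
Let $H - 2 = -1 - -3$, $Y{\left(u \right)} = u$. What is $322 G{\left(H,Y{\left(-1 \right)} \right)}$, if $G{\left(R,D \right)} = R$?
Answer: $1288$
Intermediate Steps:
$H = 4$ ($H = 2 - -2 = 2 + \left(-1 + 3\right) = 2 + 2 = 4$)
$322 G{\left(H,Y{\left(-1 \right)} \right)} = 322 \cdot 4 = 1288$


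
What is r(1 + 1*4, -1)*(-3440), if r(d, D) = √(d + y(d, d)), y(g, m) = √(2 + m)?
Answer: -3440*√(5 + √7) ≈ -9511.9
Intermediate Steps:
r(d, D) = √(d + √(2 + d))
r(1 + 1*4, -1)*(-3440) = √((1 + 1*4) + √(2 + (1 + 1*4)))*(-3440) = √((1 + 4) + √(2 + (1 + 4)))*(-3440) = √(5 + √(2 + 5))*(-3440) = √(5 + √7)*(-3440) = -3440*√(5 + √7)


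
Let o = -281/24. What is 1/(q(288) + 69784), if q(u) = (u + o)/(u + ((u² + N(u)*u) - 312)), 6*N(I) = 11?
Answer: 105408/7355792221 ≈ 1.4330e-5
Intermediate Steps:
N(I) = 11/6 (N(I) = (⅙)*11 = 11/6)
o = -281/24 (o = -281*1/24 = -281/24 ≈ -11.708)
q(u) = (-281/24 + u)/(-312 + u² + 17*u/6) (q(u) = (u - 281/24)/(u + ((u² + 11*u/6) - 312)) = (-281/24 + u)/(u + (-312 + u² + 11*u/6)) = (-281/24 + u)/(-312 + u² + 17*u/6))
1/(q(288) + 69784) = 1/((-281 + 24*288)/(4*(-1872 + 6*288² + 17*288)) + 69784) = 1/((-281 + 6912)/(4*(-1872 + 6*82944 + 4896)) + 69784) = 1/((¼)*6631/(-1872 + 497664 + 4896) + 69784) = 1/((¼)*6631/500688 + 69784) = 1/((¼)*(1/500688)*6631 + 69784) = 1/(349/105408 + 69784) = 1/(7355792221/105408) = 105408/7355792221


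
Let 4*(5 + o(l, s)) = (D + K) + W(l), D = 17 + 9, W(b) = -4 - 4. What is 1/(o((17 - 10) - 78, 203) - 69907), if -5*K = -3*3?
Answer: -20/1398141 ≈ -1.4305e-5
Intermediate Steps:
W(b) = -8
K = 9/5 (K = -(-3)*3/5 = -1/5*(-9) = 9/5 ≈ 1.8000)
D = 26
o(l, s) = -1/20 (o(l, s) = -5 + ((26 + 9/5) - 8)/4 = -5 + (139/5 - 8)/4 = -5 + (1/4)*(99/5) = -5 + 99/20 = -1/20)
1/(o((17 - 10) - 78, 203) - 69907) = 1/(-1/20 - 69907) = 1/(-1398141/20) = -20/1398141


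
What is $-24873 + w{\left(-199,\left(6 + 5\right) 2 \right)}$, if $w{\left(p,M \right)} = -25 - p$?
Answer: $-24699$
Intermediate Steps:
$-24873 + w{\left(-199,\left(6 + 5\right) 2 \right)} = -24873 - -174 = -24873 + \left(-25 + 199\right) = -24873 + 174 = -24699$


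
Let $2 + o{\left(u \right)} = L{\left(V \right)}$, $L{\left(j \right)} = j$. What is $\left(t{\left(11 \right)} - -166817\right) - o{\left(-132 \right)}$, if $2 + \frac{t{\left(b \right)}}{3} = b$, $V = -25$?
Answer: $166871$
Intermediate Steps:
$t{\left(b \right)} = -6 + 3 b$
$o{\left(u \right)} = -27$ ($o{\left(u \right)} = -2 - 25 = -27$)
$\left(t{\left(11 \right)} - -166817\right) - o{\left(-132 \right)} = \left(\left(-6 + 3 \cdot 11\right) - -166817\right) - -27 = \left(\left(-6 + 33\right) + 166817\right) + 27 = \left(27 + 166817\right) + 27 = 166844 + 27 = 166871$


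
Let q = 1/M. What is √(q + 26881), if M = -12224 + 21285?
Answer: √2206976371262/9061 ≈ 163.95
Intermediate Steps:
M = 9061
q = 1/9061 ≈ 0.00011036
√(q + 26881) = √(1/9061 + 26881) = √(243568742/9061) = √2206976371262/9061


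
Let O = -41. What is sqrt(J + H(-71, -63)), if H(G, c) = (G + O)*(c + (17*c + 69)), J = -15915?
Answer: 3*sqrt(11485) ≈ 321.50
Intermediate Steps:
H(G, c) = (-41 + G)*(69 + 18*c) (H(G, c) = (G - 41)*(c + (17*c + 69)) = (-41 + G)*(c + (69 + 17*c)) = (-41 + G)*(69 + 18*c))
sqrt(J + H(-71, -63)) = sqrt(-15915 + (-2829 - 738*(-63) + 69*(-71) + 18*(-71)*(-63))) = sqrt(-15915 + (-2829 + 46494 - 4899 + 80514)) = sqrt(-15915 + 119280) = sqrt(103365) = 3*sqrt(11485)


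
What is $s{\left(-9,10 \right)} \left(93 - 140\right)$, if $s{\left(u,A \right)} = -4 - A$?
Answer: $658$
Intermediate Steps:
$s{\left(-9,10 \right)} \left(93 - 140\right) = \left(-4 - 10\right) \left(93 - 140\right) = \left(-4 - 10\right) \left(-47\right) = \left(-14\right) \left(-47\right) = 658$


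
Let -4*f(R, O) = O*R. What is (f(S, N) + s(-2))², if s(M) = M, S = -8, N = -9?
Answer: 400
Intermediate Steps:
f(R, O) = -O*R/4
(f(S, N) + s(-2))² = (-¼*(-9)*(-8) - 2)² = (-18 - 2)² = (-20)² = 400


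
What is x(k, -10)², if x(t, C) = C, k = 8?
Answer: 100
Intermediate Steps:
x(k, -10)² = (-10)² = 100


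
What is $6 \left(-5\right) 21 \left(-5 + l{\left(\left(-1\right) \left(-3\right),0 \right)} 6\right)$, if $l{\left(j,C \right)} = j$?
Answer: $-8190$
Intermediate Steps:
$6 \left(-5\right) 21 \left(-5 + l{\left(\left(-1\right) \left(-3\right),0 \right)} 6\right) = 6 \left(-5\right) 21 \left(-5 + \left(-1\right) \left(-3\right) 6\right) = \left(-30\right) 21 \left(-5 + 3 \cdot 6\right) = - 630 \left(-5 + 18\right) = \left(-630\right) 13 = -8190$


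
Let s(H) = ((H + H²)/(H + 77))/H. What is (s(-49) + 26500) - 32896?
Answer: -44784/7 ≈ -6397.7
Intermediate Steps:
s(H) = (H + H²)/(H*(77 + H)) (s(H) = ((H + H²)/(77 + H))/H = (H + H²)/(H*(77 + H)))
(s(-49) + 26500) - 32896 = ((1 - 49)/(77 - 49) + 26500) - 32896 = (-48/28 + 26500) - 32896 = ((1/28)*(-48) + 26500) - 32896 = (-12/7 + 26500) - 32896 = 185488/7 - 32896 = -44784/7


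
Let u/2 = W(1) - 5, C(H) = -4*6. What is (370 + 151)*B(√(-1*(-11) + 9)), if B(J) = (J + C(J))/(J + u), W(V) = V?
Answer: 22403/11 + 4168*√5/11 ≈ 2883.9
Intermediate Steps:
C(H) = -24
u = -8 (u = 2*(1 - 5) = 2*(-4) = -8)
B(J) = (-24 + J)/(-8 + J) (B(J) = (J - 24)/(J - 8) = (-24 + J)/(-8 + J))
(370 + 151)*B(√(-1*(-11) + 9)) = (370 + 151)*((-24 + √(-1*(-11) + 9))/(-8 + √(-1*(-11) + 9))) = 521*((-24 + √(11 + 9))/(-8 + √(11 + 9))) = 521*((-24 + √20)/(-8 + √20)) = 521*((-24 + 2*√5)/(-8 + 2*√5)) = 521*(-24 + 2*√5)/(-8 + 2*√5)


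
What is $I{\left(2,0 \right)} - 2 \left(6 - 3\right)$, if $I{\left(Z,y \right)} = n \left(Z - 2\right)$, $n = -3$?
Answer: $-6$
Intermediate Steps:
$I{\left(Z,y \right)} = 6 - 3 Z$ ($I{\left(Z,y \right)} = - 3 \left(Z - 2\right) = - 3 \left(-2 + Z\right) = 6 - 3 Z$)
$I{\left(2,0 \right)} - 2 \left(6 - 3\right) = \left(6 - 6\right) - 2 \left(6 - 3\right) = 0 - 6 = -6$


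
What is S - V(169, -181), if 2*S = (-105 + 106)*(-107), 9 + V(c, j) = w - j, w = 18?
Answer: -487/2 ≈ -243.50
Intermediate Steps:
V(c, j) = 9 - j (V(c, j) = -9 + (18 - j) = 9 - j)
S = -107/2 (S = ((-105 + 106)*(-107))/2 = (1*(-107))/2 = (1/2)*(-107) = -107/2 ≈ -53.500)
S - V(169, -181) = -107/2 - (9 - 1*(-181)) = -107/2 - (9 + 181) = -107/2 - 1*190 = -107/2 - 190 = -487/2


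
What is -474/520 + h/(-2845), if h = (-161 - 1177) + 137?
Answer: -72401/147940 ≈ -0.48939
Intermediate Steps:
h = -1201 (h = -1338 + 137 = -1201)
-474/520 + h/(-2845) = -474/520 - 1201/(-2845) = -474*1/520 - 1201*(-1/2845) = -237/260 + 1201/2845 = -72401/147940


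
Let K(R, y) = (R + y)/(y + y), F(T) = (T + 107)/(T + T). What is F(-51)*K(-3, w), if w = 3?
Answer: 0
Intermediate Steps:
F(T) = (107 + T)/(2*T) (F(T) = (107 + T)/((2*T)) = (107 + T)*(1/(2*T)) = (107 + T)/(2*T))
K(R, y) = (R + y)/(2*y) (K(R, y) = (R + y)/((2*y)) = (R + y)*(1/(2*y)) = (R + y)/(2*y))
F(-51)*K(-3, w) = ((½)*(107 - 51)/(-51))*((½)*(-3 + 3)/3) = ((½)*(-1/51)*56)*((½)*(⅓)*0) = -28/51*0 = 0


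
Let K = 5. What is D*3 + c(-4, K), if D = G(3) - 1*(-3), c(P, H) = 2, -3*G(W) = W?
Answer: 8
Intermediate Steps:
G(W) = -W/3
D = 2 (D = -⅓*3 - 1*(-3) = -1 + 3 = 2)
D*3 + c(-4, K) = 2*3 + 2 = 6 + 2 = 8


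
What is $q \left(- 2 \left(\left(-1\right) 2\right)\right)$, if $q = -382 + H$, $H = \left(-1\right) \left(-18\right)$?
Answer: $-1456$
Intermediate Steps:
$H = 18$
$q = -364$ ($q = -382 + 18 = -364$)
$q \left(- 2 \left(\left(-1\right) 2\right)\right) = - 364 \left(- 2 \left(\left(-1\right) 2\right)\right) = - 364 \left(\left(-2\right) \left(-2\right)\right) = \left(-364\right) 4 = -1456$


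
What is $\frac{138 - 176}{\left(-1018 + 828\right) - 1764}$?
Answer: $\frac{19}{977} \approx 0.019447$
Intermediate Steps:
$\frac{138 - 176}{\left(-1018 + 828\right) - 1764} = - \frac{38}{-190 - 1764} = - \frac{38}{-1954} = \left(-38\right) \left(- \frac{1}{1954}\right) = \frac{19}{977}$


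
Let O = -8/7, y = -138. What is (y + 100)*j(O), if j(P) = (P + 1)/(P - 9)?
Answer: -38/71 ≈ -0.53521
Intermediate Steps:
O = -8/7 (O = -8*⅐ = -8/7 ≈ -1.1429)
j(P) = (1 + P)/(-9 + P)
(y + 100)*j(O) = (-138 + 100)*((1 - 8/7)/(-9 - 8/7)) = -38*(-1)/((-71/7)*7) = -(-266)*(-1)/(71*7) = -38*1/71 = -38/71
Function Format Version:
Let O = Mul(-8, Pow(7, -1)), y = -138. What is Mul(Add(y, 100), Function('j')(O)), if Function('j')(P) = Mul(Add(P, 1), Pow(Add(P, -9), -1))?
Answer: Rational(-38, 71) ≈ -0.53521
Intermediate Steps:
O = Rational(-8, 7) (O = Mul(-8, Rational(1, 7)) = Rational(-8, 7) ≈ -1.1429)
Function('j')(P) = Mul(Pow(Add(-9, P), -1), Add(1, P)) (Function('j')(P) = Mul(Add(1, P), Pow(Add(-9, P), -1)) = Mul(Pow(Add(-9, P), -1), Add(1, P)))
Mul(Add(y, 100), Function('j')(O)) = Mul(Add(-138, 100), Mul(Pow(Add(-9, Rational(-8, 7)), -1), Add(1, Rational(-8, 7)))) = Mul(-38, Mul(Pow(Rational(-71, 7), -1), Rational(-1, 7))) = Mul(-38, Mul(Rational(-7, 71), Rational(-1, 7))) = Mul(-38, Rational(1, 71)) = Rational(-38, 71)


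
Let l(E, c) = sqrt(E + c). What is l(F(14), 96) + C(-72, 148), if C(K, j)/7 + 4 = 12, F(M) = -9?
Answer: 56 + sqrt(87) ≈ 65.327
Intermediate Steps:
C(K, j) = 56 (C(K, j) = -28 + 7*12 = -28 + 84 = 56)
l(F(14), 96) + C(-72, 148) = sqrt(-9 + 96) + 56 = sqrt(87) + 56 = 56 + sqrt(87)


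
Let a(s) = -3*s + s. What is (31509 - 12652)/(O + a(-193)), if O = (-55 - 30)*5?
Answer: -18857/39 ≈ -483.51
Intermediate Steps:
a(s) = -2*s
O = -425 (O = -85*5 = -425)
(31509 - 12652)/(O + a(-193)) = (31509 - 12652)/(-425 - 2*(-193)) = 18857/(-425 + 386) = 18857/(-39) = 18857*(-1/39) = -18857/39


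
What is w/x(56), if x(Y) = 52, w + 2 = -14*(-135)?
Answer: 472/13 ≈ 36.308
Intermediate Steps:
w = 1888 (w = -2 - 14*(-135) = -2 + 1890 = 1888)
w/x(56) = 1888/52 = 1888*(1/52) = 472/13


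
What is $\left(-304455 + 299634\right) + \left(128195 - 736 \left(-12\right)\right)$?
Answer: $132206$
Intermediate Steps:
$\left(-304455 + 299634\right) + \left(128195 - 736 \left(-12\right)\right) = -4821 + \left(128195 - -8832\right) = -4821 + \left(128195 + 8832\right) = -4821 + 137027 = 132206$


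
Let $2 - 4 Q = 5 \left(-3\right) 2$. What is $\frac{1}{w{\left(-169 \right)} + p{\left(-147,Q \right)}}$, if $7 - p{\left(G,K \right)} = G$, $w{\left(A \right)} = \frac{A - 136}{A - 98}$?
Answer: $\frac{267}{41423} \approx 0.0064457$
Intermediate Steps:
$Q = 8$ ($Q = \frac{1}{2} - \frac{5 \left(-3\right) 2}{4} = \frac{1}{2} - \frac{\left(-15\right) 2}{4} = \frac{1}{2} - - \frac{15}{2} = \frac{1}{2} + \frac{15}{2} = 8$)
$w{\left(A \right)} = \frac{-136 + A}{-98 + A}$
$p{\left(G,K \right)} = 7 - G$
$\frac{1}{w{\left(-169 \right)} + p{\left(-147,Q \right)}} = \frac{1}{\frac{-136 - 169}{-98 - 169} + \left(7 - -147\right)} = \frac{1}{\frac{1}{-267} \left(-305\right) + \left(7 + 147\right)} = \frac{1}{\left(- \frac{1}{267}\right) \left(-305\right) + 154} = \frac{1}{\frac{305}{267} + 154} = \frac{1}{\frac{41423}{267}} = \frac{267}{41423}$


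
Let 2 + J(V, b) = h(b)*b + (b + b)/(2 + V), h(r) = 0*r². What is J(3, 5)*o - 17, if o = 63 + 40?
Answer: -17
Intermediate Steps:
h(r) = 0
o = 103
J(V, b) = -2 + 2*b/(2 + V) (J(V, b) = -2 + (0*b + (b + b)/(2 + V)) = -2 + (0 + (2*b)/(2 + V)) = -2 + (0 + 2*b/(2 + V)) = -2 + 2*b/(2 + V))
J(3, 5)*o - 17 = (2*(-2 + 5 - 1*3)/(2 + 3))*103 - 17 = (2*(-2 + 5 - 3)/5)*103 - 17 = (2*(⅕)*0)*103 - 17 = 0*103 - 17 = 0 - 17 = -17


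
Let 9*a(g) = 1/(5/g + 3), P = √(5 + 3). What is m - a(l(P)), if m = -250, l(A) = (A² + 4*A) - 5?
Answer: -119519/478 + 10*√2/2151 ≈ -250.03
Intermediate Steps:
P = 2*√2 (P = √8 = 2*√2 ≈ 2.8284)
l(A) = -5 + A² + 4*A
a(g) = 1/(9*(3 + 5/g)) (a(g) = 1/(9*(5/g + 3)) = 1/(9*(3 + 5/g)))
m - a(l(P)) = -250 - (-5 + (2*√2)² + 4*(2*√2))/(9*(5 + 3*(-5 + (2*√2)² + 4*(2*√2)))) = -250 - (-5 + 8 + 8*√2)/(9*(5 + 3*(-5 + 8 + 8*√2))) = -250 - (3 + 8*√2)/(9*(5 + 3*(3 + 8*√2))) = -250 - (3 + 8*√2)/(9*(5 + (9 + 24*√2))) = -250 - (3 + 8*√2)/(9*(14 + 24*√2))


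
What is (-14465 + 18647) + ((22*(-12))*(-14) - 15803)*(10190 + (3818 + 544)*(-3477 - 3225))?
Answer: 353814173120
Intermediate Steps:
(-14465 + 18647) + ((22*(-12))*(-14) - 15803)*(10190 + (3818 + 544)*(-3477 - 3225)) = 4182 + (-264*(-14) - 15803)*(10190 + 4362*(-6702)) = 4182 + (3696 - 15803)*(10190 - 29234124) = 4182 - 12107*(-29223934) = 4182 + 353814168938 = 353814173120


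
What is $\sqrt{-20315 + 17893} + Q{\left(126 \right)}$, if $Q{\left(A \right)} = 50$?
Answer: $50 + i \sqrt{2422} \approx 50.0 + 49.214 i$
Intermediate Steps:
$\sqrt{-20315 + 17893} + Q{\left(126 \right)} = \sqrt{-20315 + 17893} + 50 = \sqrt{-2422} + 50 = i \sqrt{2422} + 50 = 50 + i \sqrt{2422}$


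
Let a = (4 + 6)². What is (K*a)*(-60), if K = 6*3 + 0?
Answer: -108000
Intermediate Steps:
a = 100 (a = 10² = 100)
K = 18 (K = 18 + 0 = 18)
(K*a)*(-60) = (18*100)*(-60) = 1800*(-60) = -108000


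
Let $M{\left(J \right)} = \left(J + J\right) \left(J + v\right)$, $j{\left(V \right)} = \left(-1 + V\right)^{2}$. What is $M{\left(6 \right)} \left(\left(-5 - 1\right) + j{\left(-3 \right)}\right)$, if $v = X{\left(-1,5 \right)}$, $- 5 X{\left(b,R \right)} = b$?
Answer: $744$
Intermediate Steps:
$X{\left(b,R \right)} = - \frac{b}{5}$
$v = \frac{1}{5}$ ($v = \left(- \frac{1}{5}\right) \left(-1\right) = \frac{1}{5} \approx 0.2$)
$M{\left(J \right)} = 2 J \left(\frac{1}{5} + J\right)$ ($M{\left(J \right)} = \left(J + J\right) \left(J + \frac{1}{5}\right) = 2 J \left(\frac{1}{5} + J\right)$)
$M{\left(6 \right)} \left(\left(-5 - 1\right) + j{\left(-3 \right)}\right) = \frac{2}{5} \cdot 6 \left(1 + 5 \cdot 6\right) \left(\left(-5 - 1\right) + \left(-1 - 3\right)^{2}\right) = \frac{2}{5} \cdot 6 \left(1 + 30\right) \left(-6 + \left(-4\right)^{2}\right) = \frac{2}{5} \cdot 6 \cdot 31 \left(-6 + 16\right) = \frac{372}{5} \cdot 10 = 744$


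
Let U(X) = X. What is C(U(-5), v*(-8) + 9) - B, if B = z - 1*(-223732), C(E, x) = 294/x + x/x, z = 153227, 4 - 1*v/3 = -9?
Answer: -38072856/101 ≈ -3.7696e+5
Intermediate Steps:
v = 39 (v = 12 - 3*(-9) = 12 + 27 = 39)
C(E, x) = 1 + 294/x (C(E, x) = 294/x + 1 = 1 + 294/x)
B = 376959 (B = 153227 - 1*(-223732) = 153227 + 223732 = 376959)
C(U(-5), v*(-8) + 9) - B = (294 + (39*(-8) + 9))/(39*(-8) + 9) - 1*376959 = (294 + (-312 + 9))/(-312 + 9) - 376959 = (294 - 303)/(-303) - 376959 = -1/303*(-9) - 376959 = 3/101 - 376959 = -38072856/101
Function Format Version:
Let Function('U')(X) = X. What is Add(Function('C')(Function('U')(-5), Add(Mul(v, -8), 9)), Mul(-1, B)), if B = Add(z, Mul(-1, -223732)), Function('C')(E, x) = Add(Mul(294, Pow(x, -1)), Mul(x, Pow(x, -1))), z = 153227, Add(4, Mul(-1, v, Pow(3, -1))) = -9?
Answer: Rational(-38072856, 101) ≈ -3.7696e+5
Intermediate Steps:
v = 39 (v = Add(12, Mul(-3, -9)) = Add(12, 27) = 39)
Function('C')(E, x) = Add(1, Mul(294, Pow(x, -1))) (Function('C')(E, x) = Add(Mul(294, Pow(x, -1)), 1) = Add(1, Mul(294, Pow(x, -1))))
B = 376959 (B = Add(153227, Mul(-1, -223732)) = Add(153227, 223732) = 376959)
Add(Function('C')(Function('U')(-5), Add(Mul(v, -8), 9)), Mul(-1, B)) = Add(Mul(Pow(Add(Mul(39, -8), 9), -1), Add(294, Add(Mul(39, -8), 9))), Mul(-1, 376959)) = Add(Mul(Pow(Add(-312, 9), -1), Add(294, Add(-312, 9))), -376959) = Add(Mul(Pow(-303, -1), Add(294, -303)), -376959) = Add(Mul(Rational(-1, 303), -9), -376959) = Add(Rational(3, 101), -376959) = Rational(-38072856, 101)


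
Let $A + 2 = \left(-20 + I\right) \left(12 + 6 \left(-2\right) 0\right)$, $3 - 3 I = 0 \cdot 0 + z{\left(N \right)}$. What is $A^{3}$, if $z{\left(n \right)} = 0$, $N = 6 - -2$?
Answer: $-12167000$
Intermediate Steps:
$N = 8$ ($N = 6 + 2 = 8$)
$I = 1$ ($I = 1 - \frac{0 \cdot 0 + 0}{3} = 1 - \frac{0 + 0}{3} = 1 - 0 = 1 + 0 = 1$)
$A = -230$ ($A = -2 + \left(-20 + 1\right) \left(12 + 6 \left(-2\right) 0\right) = -2 - 19 \left(12 - 0\right) = -2 - 19 \left(12 + 0\right) = -2 - 228 = -230$)
$A^{3} = \left(-230\right)^{3} = -12167000$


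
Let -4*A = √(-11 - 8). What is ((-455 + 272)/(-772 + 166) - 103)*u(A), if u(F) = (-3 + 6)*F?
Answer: 62235*I*√19/808 ≈ 335.74*I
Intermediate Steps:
A = -I*√19/4 (A = -√(-11 - 8)/4 = -I*√19/4 ≈ -1.0897*I)
u(F) = 3*F
((-455 + 272)/(-772 + 166) - 103)*u(A) = ((-455 + 272)/(-772 + 166) - 103)*(3*(-I*√19/4)) = (-183/(-606) - 103)*(-3*I*√19/4) = (-183*(-1/606) - 103)*(-3*I*√19/4) = (61/202 - 103)*(-3*I*√19/4) = -(-62235)*I*√19/808 = 62235*I*√19/808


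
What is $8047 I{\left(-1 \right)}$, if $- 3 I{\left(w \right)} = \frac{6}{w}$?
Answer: $16094$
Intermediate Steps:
$I{\left(w \right)} = - \frac{2}{w}$ ($I{\left(w \right)} = - \frac{6 \frac{1}{w}}{3} = - \frac{2}{w}$)
$8047 I{\left(-1 \right)} = 8047 \left(- \frac{2}{-1}\right) = 8047 \left(\left(-2\right) \left(-1\right)\right) = 8047 \cdot 2 = 16094$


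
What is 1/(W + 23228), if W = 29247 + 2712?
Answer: 1/55187 ≈ 1.8120e-5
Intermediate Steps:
W = 31959
1/(W + 23228) = 1/(31959 + 23228) = 1/55187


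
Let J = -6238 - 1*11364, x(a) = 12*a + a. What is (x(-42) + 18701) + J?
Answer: 553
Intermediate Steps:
x(a) = 13*a
J = -17602 (J = -6238 - 11364 = -17602)
(x(-42) + 18701) + J = (13*(-42) + 18701) - 17602 = (-546 + 18701) - 17602 = 18155 - 17602 = 553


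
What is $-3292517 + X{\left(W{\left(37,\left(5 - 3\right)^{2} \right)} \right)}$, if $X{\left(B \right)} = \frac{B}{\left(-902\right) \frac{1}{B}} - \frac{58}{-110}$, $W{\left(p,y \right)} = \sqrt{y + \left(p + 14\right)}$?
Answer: $- \frac{14849249567}{4510} \approx -3.2925 \cdot 10^{6}$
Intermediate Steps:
$W{\left(p,y \right)} = \sqrt{14 + p + y}$ ($W{\left(p,y \right)} = \sqrt{y + \left(14 + p\right)} = \sqrt{14 + p + y}$)
$X{\left(B \right)} = \frac{29}{55} - \frac{B^{2}}{902}$ ($X{\left(B \right)} = B \left(- \frac{B}{902}\right) - - \frac{29}{55} = - \frac{B^{2}}{902} + \frac{29}{55} = \frac{29}{55} - \frac{B^{2}}{902}$)
$-3292517 + X{\left(W{\left(37,\left(5 - 3\right)^{2} \right)} \right)} = -3292517 + \left(\frac{29}{55} - \frac{\left(\sqrt{14 + 37 + \left(5 - 3\right)^{2}}\right)^{2}}{902}\right) = -3292517 + \left(\frac{29}{55} - \frac{\left(\sqrt{14 + 37 + 2^{2}}\right)^{2}}{902}\right) = -3292517 + \left(\frac{29}{55} - \frac{\left(\sqrt{14 + 37 + 4}\right)^{2}}{902}\right) = -3292517 + \left(\frac{29}{55} - \frac{\left(\sqrt{55}\right)^{2}}{902}\right) = -3292517 + \left(\frac{29}{55} - \frac{5}{82}\right) = -3292517 + \frac{2103}{4510} = - \frac{14849249567}{4510}$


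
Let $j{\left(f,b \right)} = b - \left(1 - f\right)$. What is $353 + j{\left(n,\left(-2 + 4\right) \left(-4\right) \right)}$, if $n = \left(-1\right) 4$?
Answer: $340$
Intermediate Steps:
$n = -4$
$j{\left(f,b \right)} = -1 + b + f$ ($j{\left(f,b \right)} = b + \left(-1 + f\right) = -1 + b + f$)
$353 + j{\left(n,\left(-2 + 4\right) \left(-4\right) \right)} = 353 - \left(5 - \left(-2 + 4\right) \left(-4\right)\right) = 353 - 13 = 340$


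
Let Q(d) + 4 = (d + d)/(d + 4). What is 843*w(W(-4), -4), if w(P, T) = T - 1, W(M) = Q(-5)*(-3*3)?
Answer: -4215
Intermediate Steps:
Q(d) = -4 + 2*d/(4 + d) (Q(d) = -4 + (d + d)/(d + 4) = -4 + (2*d)/(4 + d) = -4 + 2*d/(4 + d))
W(M) = -54 (W(M) = (2*(-8 - 1*(-5))/(4 - 5))*(-3*3) = (2*(-8 + 5)/(-1))*(-9) = (2*(-1)*(-3))*(-9) = 6*(-9) = -54)
w(P, T) = -1 + T
843*w(W(-4), -4) = 843*(-1 - 4) = 843*(-5) = -4215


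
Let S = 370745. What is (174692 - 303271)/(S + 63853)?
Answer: -128579/434598 ≈ -0.29586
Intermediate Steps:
(174692 - 303271)/(S + 63853) = (174692 - 303271)/(370745 + 63853) = -128579/434598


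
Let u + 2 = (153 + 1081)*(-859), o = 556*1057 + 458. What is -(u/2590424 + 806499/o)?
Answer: -20357370283/21160526050 ≈ -0.96204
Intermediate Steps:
o = 588150 (o = 587692 + 458 = 588150)
u = -1060008 (u = -2 + (153 + 1081)*(-859) = -2 + 1234*(-859) = -2 - 1060006 = -1060008)
-(u/2590424 + 806499/o) = -(-1060008/2590424 + 806499/588150) = -(-1060008*1/2590424 + 806499*(1/588150)) = -(-132501/323803 + 89611/65350) = -1*20357370283/21160526050 = -20357370283/21160526050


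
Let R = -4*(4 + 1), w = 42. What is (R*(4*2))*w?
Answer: -6720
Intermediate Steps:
R = -20 (R = -4*5 = -20)
(R*(4*2))*w = -80*2*42 = -20*8*42 = -160*42 = -6720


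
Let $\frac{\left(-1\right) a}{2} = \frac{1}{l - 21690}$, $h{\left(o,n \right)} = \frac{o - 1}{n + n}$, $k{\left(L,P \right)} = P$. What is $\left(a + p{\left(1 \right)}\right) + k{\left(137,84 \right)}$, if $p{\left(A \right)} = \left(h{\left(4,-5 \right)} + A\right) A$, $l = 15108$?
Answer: $\frac{2787487}{32910} \approx 84.7$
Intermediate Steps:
$h{\left(o,n \right)} = \frac{-1 + o}{2 n}$
$a = \frac{1}{3291}$ ($a = - \frac{2}{15108 - 21690} = - \frac{2}{-6582} = \left(-2\right) \left(- \frac{1}{6582}\right) = \frac{1}{3291} \approx 0.00030386$)
$p{\left(A \right)} = A \left(- \frac{3}{10} + A\right)$ ($p{\left(A \right)} = \left(\frac{-1 + 4}{2 \left(-5\right)} + A\right) A = \left(\frac{1}{2} \left(- \frac{1}{5}\right) 3 + A\right) A = \left(- \frac{3}{10} + A\right) A = A \left(- \frac{3}{10} + A\right)$)
$\left(a + p{\left(1 \right)}\right) + k{\left(137,84 \right)} = \left(\frac{1}{3291} + \frac{1}{10} \cdot 1 \left(-3 + 10 \cdot 1\right)\right) + 84 = \left(\frac{1}{3291} + \frac{1}{10} \cdot 1 \left(-3 + 10\right)\right) + 84 = \left(\frac{1}{3291} + \frac{1}{10} \cdot 1 \cdot 7\right) + 84 = \left(\frac{1}{3291} + \frac{7}{10}\right) + 84 = \frac{23047}{32910} + 84 = \frac{2787487}{32910}$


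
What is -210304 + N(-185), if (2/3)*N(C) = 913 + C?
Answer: -209212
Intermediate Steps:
N(C) = 2739/2 + 3*C/2 (N(C) = 3*(913 + C)/2 = 2739/2 + 3*C/2)
-210304 + N(-185) = -210304 + (2739/2 + (3/2)*(-185)) = -210304 + (2739/2 - 555/2) = -210304 + 1092 = -209212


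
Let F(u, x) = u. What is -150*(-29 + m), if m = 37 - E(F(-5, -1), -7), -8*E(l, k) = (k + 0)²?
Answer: -8475/4 ≈ -2118.8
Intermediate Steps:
E(l, k) = -k²/8 (E(l, k) = -(k + 0)²/8 = -k²/8)
m = 345/8 (m = 37 - (-1)*(-7)²/8 = 37 - (-1)*49/8 = 37 - 1*(-49/8) = 37 + 49/8 = 345/8 ≈ 43.125)
-150*(-29 + m) = -150*(-29 + 345/8) = -150*113/8 = -8475/4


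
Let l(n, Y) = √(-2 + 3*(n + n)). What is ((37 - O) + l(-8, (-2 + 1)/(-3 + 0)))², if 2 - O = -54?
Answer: 311 - 190*I*√2 ≈ 311.0 - 268.7*I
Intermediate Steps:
O = 56 (O = 2 - 1*(-54) = 2 + 54 = 56)
l(n, Y) = √(-2 + 6*n) (l(n, Y) = √(-2 + 3*(2*n)) = √(-2 + 6*n))
((37 - O) + l(-8, (-2 + 1)/(-3 + 0)))² = ((37 - 1*56) + √(-2 + 6*(-8)))² = ((37 - 56) + √(-2 - 48))² = (-19 + √(-50))² = (-19 + 5*I*√2)²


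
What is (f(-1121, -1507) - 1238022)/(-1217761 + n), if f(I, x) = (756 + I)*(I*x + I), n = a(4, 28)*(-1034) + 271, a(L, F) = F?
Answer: 308720256/623221 ≈ 495.36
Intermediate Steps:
n = -28681 (n = 28*(-1034) + 271 = -28952 + 271 = -28681)
f(I, x) = (756 + I)*(I + I*x)
(f(-1121, -1507) - 1238022)/(-1217761 + n) = (-1121*(756 - 1121 + 756*(-1507) - 1121*(-1507)) - 1238022)/(-1217761 - 28681) = (-1121*(756 - 1121 - 1139292 + 1689347) - 1238022)/(-1246442) = (-1121*549690 - 1238022)*(-1/1246442) = (-616202490 - 1238022)*(-1/1246442) = -617440512*(-1/1246442) = 308720256/623221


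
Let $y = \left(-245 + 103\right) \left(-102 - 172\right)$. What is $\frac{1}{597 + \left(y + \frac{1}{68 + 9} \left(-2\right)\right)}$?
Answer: $\frac{77}{3041883} \approx 2.5313 \cdot 10^{-5}$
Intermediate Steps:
$y = 38908$ ($y = \left(-142\right) \left(-274\right) = 38908$)
$\frac{1}{597 + \left(y + \frac{1}{68 + 9} \left(-2\right)\right)} = \frac{1}{597 + \left(38908 + \frac{1}{68 + 9} \left(-2\right)\right)} = \frac{1}{597 + \left(38908 + \frac{1}{77} \left(-2\right)\right)} = \frac{1}{597 + \left(38908 - \frac{2}{77}\right)} = \frac{1}{597 + \frac{2995914}{77}} = \frac{1}{\frac{3041883}{77}} = \frac{77}{3041883}$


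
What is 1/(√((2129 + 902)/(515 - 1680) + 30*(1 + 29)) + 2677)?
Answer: 3118705/8347727816 - √1217971385/8347727816 ≈ 0.00036942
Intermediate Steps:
1/(√((2129 + 902)/(515 - 1680) + 30*(1 + 29)) + 2677) = 1/(√(3031/(-1165) + 30*30) + 2677) = 1/(√(3031*(-1/1165) + 900) + 2677) = 1/(√(-3031/1165 + 900) + 2677) = 1/(√(1045469/1165) + 2677) = 1/(√1217971385/1165 + 2677) = 1/(2677 + √1217971385/1165)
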